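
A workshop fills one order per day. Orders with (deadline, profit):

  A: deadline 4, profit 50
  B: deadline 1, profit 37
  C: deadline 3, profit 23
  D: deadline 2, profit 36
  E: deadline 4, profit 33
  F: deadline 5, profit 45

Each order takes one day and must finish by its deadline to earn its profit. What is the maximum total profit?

Profit order: A=50 F=45 B=37 D=36 E=33 C=23
Assign: A→slot 4, F→slot 5, B→slot 1, D→slot 2, E→slot 3, C skipped.
Slots: [1:B] [2:D] [3:E] [4:A] [5:F]
Profit = 37 + 36 + 33 + 50 + 45 = 201

201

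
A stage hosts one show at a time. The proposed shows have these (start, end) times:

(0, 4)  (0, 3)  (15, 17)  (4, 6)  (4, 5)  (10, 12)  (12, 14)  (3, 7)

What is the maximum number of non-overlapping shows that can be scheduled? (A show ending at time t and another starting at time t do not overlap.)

5

Sorted by end: (0,3)  (0,4)  (4,5)  (4,6)  (3,7)  (10,12)  (12,14)  (15,17)
take (0,3); skip (0,4); take (4,5); skip (4,6); take (10,12); take (12,14); take (15,17).
Selected 5 shows.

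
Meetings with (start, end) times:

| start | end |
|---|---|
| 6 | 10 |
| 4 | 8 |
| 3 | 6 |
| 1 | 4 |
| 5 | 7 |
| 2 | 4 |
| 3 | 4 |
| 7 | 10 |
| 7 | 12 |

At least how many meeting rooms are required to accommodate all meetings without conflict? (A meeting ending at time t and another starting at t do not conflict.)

Count concurrent intervals with a sweep; the peak is the room count.
starts: [1, 2, 3, 3, 4, 5, 6, 7, 7]
ends:   [4, 4, 4, 6, 7, 8, 10, 10, 12]
s1→1 s2→2 s3→3 s3→4  — peak 4.

4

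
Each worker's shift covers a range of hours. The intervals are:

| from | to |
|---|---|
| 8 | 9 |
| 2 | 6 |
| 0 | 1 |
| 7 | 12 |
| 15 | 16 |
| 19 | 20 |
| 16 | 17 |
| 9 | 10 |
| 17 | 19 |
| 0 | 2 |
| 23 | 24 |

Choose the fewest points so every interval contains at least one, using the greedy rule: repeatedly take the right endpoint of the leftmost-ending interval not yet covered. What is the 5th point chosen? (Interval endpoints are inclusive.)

Sort by right endpoint; whenever an interval is uncovered, place a point at its right end.
Sorted: [0,1] [0,2] [2,6] [8,9] [9,10] [7,12] [15,16] [16,17] [17,19] [19,20] [23,24]
{[0,1],[0,2]} hit by 1; {[2,6]} hit by 6; {[8,9],[9,10],[7,12]} hit by 9; {[15,16],[16,17]} hit by 16; {[17,19],[19,20]} hit by 19; {[23,24]} hit by 24.
Points: 1, 6, 9, 16, 19, 24 (6 total).

19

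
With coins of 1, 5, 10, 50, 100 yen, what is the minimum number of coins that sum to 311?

5

Use the largest denomination that fits, subtract, and repeat.
311 = 3×100 + 1×10 + 1×1
Total coins = 3 + 1 + 1 = 5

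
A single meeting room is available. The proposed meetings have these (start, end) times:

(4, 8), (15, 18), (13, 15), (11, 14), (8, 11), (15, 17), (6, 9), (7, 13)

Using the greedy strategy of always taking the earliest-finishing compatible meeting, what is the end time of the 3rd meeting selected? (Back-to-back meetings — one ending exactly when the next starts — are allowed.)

Sorted by end: (4,8)  (6,9)  (8,11)  (7,13)  (11,14)  (13,15)  (15,17)  (15,18)
take (4,8); take (8,11); skip (7,13); take (11,14); take (15,17).
Selected: (4,8) (8,11) (11,14) (15,17)

14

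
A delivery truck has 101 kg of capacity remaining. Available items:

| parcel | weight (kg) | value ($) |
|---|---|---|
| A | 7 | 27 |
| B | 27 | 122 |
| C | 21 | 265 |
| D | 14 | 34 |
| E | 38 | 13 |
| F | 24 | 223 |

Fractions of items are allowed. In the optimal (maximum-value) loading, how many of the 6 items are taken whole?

Ratios (sorted): C 12.62, F 9.29, B 4.52, A 3.86, D 2.43, E 0.34
take C (21 @ 265); take F (24 @ 223); take B (27 @ 122); take A (7 @ 27); take D (14 @ 34); take 8/38 of E → 2.74. Capacity used 101/101.
5 item(s) taken whole; one partial (take 8/38 of E).

5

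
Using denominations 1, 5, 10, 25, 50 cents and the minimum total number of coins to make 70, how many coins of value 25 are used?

0

70 = 1×50 + 2×10
Count of 25: 0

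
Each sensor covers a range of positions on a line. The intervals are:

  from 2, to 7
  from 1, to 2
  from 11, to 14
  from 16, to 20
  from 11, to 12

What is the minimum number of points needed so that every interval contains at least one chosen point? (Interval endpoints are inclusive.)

By right end: [1,2]  [2,7]  [11,12]  [11,14]  [16,20]
[1,2] uncovered → point at 2; [11,12] uncovered → point at 12; [16,20] uncovered → point at 20.
Points: 2, 12, 20 (3 total).

3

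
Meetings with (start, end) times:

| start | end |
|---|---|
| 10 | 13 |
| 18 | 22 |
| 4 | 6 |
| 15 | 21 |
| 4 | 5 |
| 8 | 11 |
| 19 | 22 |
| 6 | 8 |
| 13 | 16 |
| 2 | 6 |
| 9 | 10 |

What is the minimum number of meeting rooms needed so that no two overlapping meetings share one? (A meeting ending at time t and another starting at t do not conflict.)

Events (time:±→running): 2:+→1 4:+→2 4:+→3 … peak 3.

3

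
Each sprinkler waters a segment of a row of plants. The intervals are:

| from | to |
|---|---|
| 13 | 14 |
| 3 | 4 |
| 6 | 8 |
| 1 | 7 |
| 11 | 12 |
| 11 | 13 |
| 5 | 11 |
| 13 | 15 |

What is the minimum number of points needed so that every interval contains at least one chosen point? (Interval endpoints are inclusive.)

4

Sort by right endpoint; whenever an interval is uncovered, place a point at its right end.
By right end: [3,4]  [1,7]  [6,8]  [5,11]  [11,12]  [11,13]  [13,14]  [13,15]
[3,4] uncovered → point at 4; [6,8] uncovered → point at 8; [11,12] uncovered → point at 12; [13,14] uncovered → point at 14.
Points: 4, 8, 12, 14 (4 total).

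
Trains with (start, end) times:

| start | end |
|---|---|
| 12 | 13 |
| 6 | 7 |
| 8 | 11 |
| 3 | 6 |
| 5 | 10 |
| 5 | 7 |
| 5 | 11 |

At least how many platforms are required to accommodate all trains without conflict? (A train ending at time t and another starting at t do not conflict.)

4

Events (time:±→running): 3:+→1 5:+→2 5:+→3 5:+→4 … peak 4.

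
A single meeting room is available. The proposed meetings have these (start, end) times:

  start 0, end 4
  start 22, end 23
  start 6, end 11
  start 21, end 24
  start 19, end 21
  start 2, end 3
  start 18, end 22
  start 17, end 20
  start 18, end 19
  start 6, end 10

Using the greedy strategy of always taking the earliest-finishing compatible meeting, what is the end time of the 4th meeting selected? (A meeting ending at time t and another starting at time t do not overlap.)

21

Sorted by end: (2,3)  (0,4)  (6,10)  (6,11)  (18,19)  (17,20)  (19,21)  (18,22)  (22,23)  (21,24)
take (2,3); take (6,10); take (18,19); take (19,21); take (22,23); skip (21,24).
Selected: (2,3) (6,10) (18,19) (19,21) (22,23)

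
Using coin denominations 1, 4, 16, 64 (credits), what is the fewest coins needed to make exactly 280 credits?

280 − 4×64→24 − 1×16→8 − 2×4→0
Total coins = 4 + 1 + 2 = 7

7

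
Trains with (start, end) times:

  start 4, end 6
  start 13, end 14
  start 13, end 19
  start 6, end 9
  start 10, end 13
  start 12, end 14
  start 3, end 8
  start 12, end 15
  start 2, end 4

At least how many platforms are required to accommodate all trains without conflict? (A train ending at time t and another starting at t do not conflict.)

Events (time:±→running): 2:+→1 3:+→2 4:-→1 4:+→2 6:-→1 6:+→2 8:-→1 9:-→0 10:+→1 12:+→2 12:+→3 13:-→2 13:+→3 13:+→4 … peak 4.

4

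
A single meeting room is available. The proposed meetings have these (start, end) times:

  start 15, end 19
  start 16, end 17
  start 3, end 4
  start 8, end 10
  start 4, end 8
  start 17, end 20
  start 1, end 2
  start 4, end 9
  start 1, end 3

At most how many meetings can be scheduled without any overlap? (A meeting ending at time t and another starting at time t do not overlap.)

6

Sorted by end: (1,2)  (1,3)  (3,4)  (4,8)  (4,9)  (8,10)  (16,17)  (15,19)  (17,20)
take (1,2); take (3,4); take (4,8); skip (4,9); take (8,10); take (16,17); take (17,20).
Selected 6 meetings.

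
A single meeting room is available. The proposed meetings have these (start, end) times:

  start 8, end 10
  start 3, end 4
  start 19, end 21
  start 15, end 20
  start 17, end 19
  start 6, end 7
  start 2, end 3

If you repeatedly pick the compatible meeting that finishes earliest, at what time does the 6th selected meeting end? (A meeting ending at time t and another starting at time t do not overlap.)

21

Order by finish time; keep every interval that doesn't clash with the previous kept one.
By end time: (2,3), (3,4), (6,7), (8,10), (17,19), (15,20), (19,21).
Pick (2,3); next start ≥ 3 → (3,4); next start ≥ 4 → (6,7); next start ≥ 7 → (8,10); next start ≥ 10 → (17,19); next start ≥ 19 → (19,21).
Selected: (2,3) (3,4) (6,7) (8,10) (17,19) (19,21)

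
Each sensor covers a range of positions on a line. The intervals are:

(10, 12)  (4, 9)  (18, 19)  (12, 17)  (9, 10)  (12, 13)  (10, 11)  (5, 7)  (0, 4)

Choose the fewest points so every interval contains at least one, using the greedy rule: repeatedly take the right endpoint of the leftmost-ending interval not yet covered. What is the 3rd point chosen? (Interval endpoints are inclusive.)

10

Sorted: [0,4] [5,7] [4,9] [9,10] [10,11] [10,12] [12,13] [12,17] [18,19]
{[0,4]} hit by 4; {[5,7],[4,9]} hit by 7; {[9,10],[10,11],[10,12]} hit by 10; {[12,13],[12,17]} hit by 13; {[18,19]} hit by 19.
Points: 4, 7, 10, 13, 19 (5 total).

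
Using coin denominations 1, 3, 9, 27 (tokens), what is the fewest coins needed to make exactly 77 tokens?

7

77 = 2×27 + 2×9 + 1×3 + 2×1
Total coins = 2 + 2 + 1 + 2 = 7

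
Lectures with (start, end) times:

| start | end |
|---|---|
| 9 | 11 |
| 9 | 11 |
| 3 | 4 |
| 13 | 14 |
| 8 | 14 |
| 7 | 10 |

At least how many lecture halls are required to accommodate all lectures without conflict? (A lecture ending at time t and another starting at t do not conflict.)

4

The answer is the maximum number of intervals overlapping at any instant.
Events (time:±→running): 3:+→1 4:-→0 7:+→1 8:+→2 9:+→3 9:+→4 … peak 4.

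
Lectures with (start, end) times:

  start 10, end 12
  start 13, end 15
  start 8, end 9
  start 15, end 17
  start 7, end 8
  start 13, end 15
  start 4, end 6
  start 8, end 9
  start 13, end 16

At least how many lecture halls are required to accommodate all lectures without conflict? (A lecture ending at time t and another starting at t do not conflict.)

Events (time:±→running): 4:+→1 6:-→0 7:+→1 8:-→0 8:+→1 8:+→2 9:-→1 9:-→0 10:+→1 12:-→0 13:+→1 13:+→2 13:+→3 … peak 3.

3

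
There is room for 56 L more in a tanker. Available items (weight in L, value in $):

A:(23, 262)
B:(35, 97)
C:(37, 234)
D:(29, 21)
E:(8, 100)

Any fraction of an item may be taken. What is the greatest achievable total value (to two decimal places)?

Sort by value per unit weight and fill in that order.
Order: E (100/8=12.50) > A (262/23=11.39) > C (234/37=6.32) > B (97/35=2.77) > D (21/29=0.72)
Fill: take E (8 @ 100) → take A (23 @ 262) → take 25/37 of C → 158.11; 56/56 used.
Total value = 520.11

520.11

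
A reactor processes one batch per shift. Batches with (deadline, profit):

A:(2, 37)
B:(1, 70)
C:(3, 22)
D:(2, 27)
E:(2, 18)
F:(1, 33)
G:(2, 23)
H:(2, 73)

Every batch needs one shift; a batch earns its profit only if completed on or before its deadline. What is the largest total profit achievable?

Sort by profit descending; place each in the latest free slot ≤ its deadline.
Profit order: H=73 B=70 A=37 F=33 D=27 G=23 C=22 E=18
Assign: H→slot 2, B→slot 1, A skipped, F skipped, D skipped, G skipped, C→slot 3, E skipped.
Slots: [1:B] [2:H] [3:C]
Profit = 70 + 73 + 22 = 165

165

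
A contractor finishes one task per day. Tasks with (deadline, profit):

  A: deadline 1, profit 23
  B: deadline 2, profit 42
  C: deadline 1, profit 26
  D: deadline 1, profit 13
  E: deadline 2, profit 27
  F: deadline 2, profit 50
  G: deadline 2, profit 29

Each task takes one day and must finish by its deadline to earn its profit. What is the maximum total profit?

Profit order: F=50 B=42 G=29 E=27 C=26 A=23 D=13
Assign: F→slot 2, B→slot 1, G skipped, E skipped, C skipped, A skipped, D skipped.
Slots: [1:B] [2:F]
Profit = 42 + 50 = 92

92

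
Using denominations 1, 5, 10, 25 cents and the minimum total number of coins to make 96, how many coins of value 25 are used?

3

Greedy: take as many of the largest coin as possible, then repeat with the remainder.
96 = 3×25 + 2×10 + 1×1
Count of 25: 3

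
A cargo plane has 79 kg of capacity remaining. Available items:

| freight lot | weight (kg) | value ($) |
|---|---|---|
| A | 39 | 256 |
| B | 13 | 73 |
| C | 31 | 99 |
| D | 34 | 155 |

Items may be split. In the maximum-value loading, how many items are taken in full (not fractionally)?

2

Sort by value per unit weight and fill in that order.
Ratios (sorted): A 6.56, B 5.62, D 4.56, C 3.19
take A (39 @ 256); take B (13 @ 73); take 27/34 of D → 123.09. Capacity used 79/79.
2 item(s) taken whole; one partial (take 27/34 of D).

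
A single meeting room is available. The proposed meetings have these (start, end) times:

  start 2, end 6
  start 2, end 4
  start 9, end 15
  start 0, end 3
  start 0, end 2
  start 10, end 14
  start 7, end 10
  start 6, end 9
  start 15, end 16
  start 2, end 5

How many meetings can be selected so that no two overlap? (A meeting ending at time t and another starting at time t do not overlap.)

Greedy by earliest finish: after sorting by end time, pick each interval compatible with the last pick.
By end time: (0,2), (0,3), (2,4), (2,5), (2,6), (6,9), (7,10), (10,14), (9,15), (15,16).
Pick (0,2); next start ≥ 2 → (2,4); next start ≥ 4 → (6,9); next start ≥ 9 → (10,14); next start ≥ 14 → (15,16).
Selected 5 meetings.

5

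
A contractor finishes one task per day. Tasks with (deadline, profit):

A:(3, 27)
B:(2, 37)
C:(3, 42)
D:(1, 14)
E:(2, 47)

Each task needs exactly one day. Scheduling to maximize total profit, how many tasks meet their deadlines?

Profit order: E=47 C=42 B=37 A=27 D=14
Assign: E→slot 2, C→slot 3, B→slot 1, A skipped, D skipped.
Slots: [1:B] [2:E] [3:C]
3 of 5 scheduled.

3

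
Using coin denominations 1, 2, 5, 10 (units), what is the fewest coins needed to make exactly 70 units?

7

70 = 7×10
Total coins = 7 = 7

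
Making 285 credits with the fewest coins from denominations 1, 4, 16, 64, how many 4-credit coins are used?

3

285 = 4×64 + 1×16 + 3×4 + 1×1
Count of 4: 3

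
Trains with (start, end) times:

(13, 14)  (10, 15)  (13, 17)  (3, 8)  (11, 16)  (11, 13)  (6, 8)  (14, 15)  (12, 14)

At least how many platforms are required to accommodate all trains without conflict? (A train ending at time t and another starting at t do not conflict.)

5

Count concurrent intervals with a sweep; the peak is the room count.
Events (time:±→running): 3:+→1 6:+→2 8:-→1 8:-→0 10:+→1 11:+→2 11:+→3 12:+→4 13:-→3 13:+→4 13:+→5 … peak 5.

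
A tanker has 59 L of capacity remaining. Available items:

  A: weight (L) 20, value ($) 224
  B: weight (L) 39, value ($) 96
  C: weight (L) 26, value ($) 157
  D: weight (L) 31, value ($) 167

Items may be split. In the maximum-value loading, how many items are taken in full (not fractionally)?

Sort by value per unit weight and fill in that order.
Order: A (224/20=11.20) > C (157/26=6.04) > D (167/31=5.39) > B (96/39=2.46)
Fill: take A (20 @ 224) → take C (26 @ 157) → take 13/31 of D → 70.03; 59/59 used.
2 item(s) taken whole; one partial (take 13/31 of D).

2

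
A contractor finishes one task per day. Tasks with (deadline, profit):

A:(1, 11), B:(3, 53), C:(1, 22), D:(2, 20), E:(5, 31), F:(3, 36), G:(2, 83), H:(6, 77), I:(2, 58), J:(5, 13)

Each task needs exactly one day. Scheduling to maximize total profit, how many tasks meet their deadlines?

Sort by profit descending; place each in the latest free slot ≤ its deadline.
Profit order: G=83 H=77 I=58 B=53 F=36 E=31 C=22 D=20 J=13 A=11
Assign: G→slot 2, H→slot 6, I→slot 1, B→slot 3, F skipped, E→slot 5, C skipped, D skipped, J→slot 4, A skipped.
Slots: [1:I] [2:G] [3:B] [4:J] [5:E] [6:H]
6 of 10 scheduled.

6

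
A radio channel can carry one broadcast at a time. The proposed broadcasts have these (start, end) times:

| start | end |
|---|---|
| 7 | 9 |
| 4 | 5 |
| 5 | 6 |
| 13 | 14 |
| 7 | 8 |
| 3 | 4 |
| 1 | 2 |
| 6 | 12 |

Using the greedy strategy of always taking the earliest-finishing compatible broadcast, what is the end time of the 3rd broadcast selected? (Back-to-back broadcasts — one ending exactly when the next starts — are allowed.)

Order by finish time; keep every interval that doesn't clash with the previous kept one.
By end time: (1,2), (3,4), (4,5), (5,6), (7,8), (7,9), (6,12), (13,14).
Pick (1,2); next start ≥ 2 → (3,4); next start ≥ 4 → (4,5); next start ≥ 5 → (5,6); next start ≥ 6 → (7,8); next start ≥ 8 → (13,14).
Selected: (1,2) (3,4) (4,5) (5,6) (7,8) (13,14)

5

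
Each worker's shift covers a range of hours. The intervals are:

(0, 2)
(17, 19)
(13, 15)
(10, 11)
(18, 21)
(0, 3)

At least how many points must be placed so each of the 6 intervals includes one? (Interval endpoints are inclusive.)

4

Process intervals by earliest right end; each time one isn't hit yet, stab at its right endpoint.
Sorted: [0,2] [0,3] [10,11] [13,15] [17,19] [18,21]
{[0,2],[0,3]} hit by 2; {[10,11]} hit by 11; {[13,15]} hit by 15; {[17,19],[18,21]} hit by 19.
Points: 2, 11, 15, 19 (4 total).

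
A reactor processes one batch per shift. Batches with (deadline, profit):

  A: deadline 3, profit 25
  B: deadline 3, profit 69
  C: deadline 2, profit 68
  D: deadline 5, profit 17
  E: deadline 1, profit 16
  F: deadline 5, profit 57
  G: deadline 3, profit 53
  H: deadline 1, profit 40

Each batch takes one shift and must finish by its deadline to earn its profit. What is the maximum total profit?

264

Take jobs in profit order; each goes to the latest open slot no later than its deadline.
By profit: B(d3,69), C(d2,68), F(d5,57), G(d3,53), H(d1,40), A(d3,25), D(d5,17), E(d1,16)
B→slot 3; C→slot 2; F→slot 5; G→slot 1; H skipped; A skipped; D→slot 4; E skipped.
Profit = 53 + 68 + 69 + 17 + 57 = 264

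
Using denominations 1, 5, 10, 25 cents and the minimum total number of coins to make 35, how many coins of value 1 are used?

0

Greedy: take as many of the largest coin as possible, then repeat with the remainder.
35 − 1×25→10 − 1×10→0
Count of 1: 0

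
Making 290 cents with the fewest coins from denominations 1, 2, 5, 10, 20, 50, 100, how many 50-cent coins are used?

1

Use the largest denomination that fits, subtract, and repeat.
290 − 2×100→90 − 1×50→40 − 2×20→0
Count of 50: 1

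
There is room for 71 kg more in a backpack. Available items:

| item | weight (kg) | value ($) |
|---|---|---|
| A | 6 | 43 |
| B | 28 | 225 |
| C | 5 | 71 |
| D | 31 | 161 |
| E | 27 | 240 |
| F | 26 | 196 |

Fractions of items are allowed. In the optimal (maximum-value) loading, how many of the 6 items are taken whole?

Ratios (sorted): C 14.20, E 8.89, B 8.04, F 7.54, A 7.17, D 5.19
take C (5 @ 71); take E (27 @ 240); take B (28 @ 225); take 11/26 of F → 82.92. Capacity used 71/71.
3 item(s) taken whole; one partial (take 11/26 of F).

3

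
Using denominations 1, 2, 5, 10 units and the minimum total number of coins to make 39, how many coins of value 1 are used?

Use the largest denomination that fits, subtract, and repeat.
39 − 3×10→9 − 1×5→4 − 2×2→0
Count of 1: 0

0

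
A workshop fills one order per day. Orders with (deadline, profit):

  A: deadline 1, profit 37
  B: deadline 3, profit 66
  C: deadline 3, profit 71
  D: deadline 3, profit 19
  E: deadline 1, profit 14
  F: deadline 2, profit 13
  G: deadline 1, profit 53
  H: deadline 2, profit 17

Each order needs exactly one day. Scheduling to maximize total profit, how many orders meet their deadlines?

3

Profit order: C=71 B=66 G=53 A=37 D=19 H=17 E=14 F=13
Assign: C→slot 3, B→slot 2, G→slot 1, A skipped, D skipped, H skipped, E skipped, F skipped.
Slots: [1:G] [2:B] [3:C]
3 of 8 scheduled.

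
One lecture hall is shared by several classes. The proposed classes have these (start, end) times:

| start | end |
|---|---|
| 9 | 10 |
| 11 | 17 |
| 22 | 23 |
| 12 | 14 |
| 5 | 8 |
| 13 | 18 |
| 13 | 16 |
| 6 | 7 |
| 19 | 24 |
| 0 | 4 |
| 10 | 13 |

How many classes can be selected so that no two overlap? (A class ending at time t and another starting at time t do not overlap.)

By end time: (0,4), (6,7), (5,8), (9,10), (10,13), (12,14), (13,16), (11,17), (13,18), (22,23), (19,24).
Pick (0,4); next start ≥ 4 → (6,7); next start ≥ 7 → (9,10); next start ≥ 10 → (10,13); next start ≥ 13 → (13,16); next start ≥ 16 → (22,23).
Selected 6 classes.

6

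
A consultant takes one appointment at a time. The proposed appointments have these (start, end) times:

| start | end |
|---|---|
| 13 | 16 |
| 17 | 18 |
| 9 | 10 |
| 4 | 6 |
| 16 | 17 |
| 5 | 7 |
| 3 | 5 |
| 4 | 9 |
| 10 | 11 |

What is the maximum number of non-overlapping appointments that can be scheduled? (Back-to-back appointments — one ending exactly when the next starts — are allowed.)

Order by finish time; keep every interval that doesn't clash with the previous kept one.
By end time: (3,5), (4,6), (5,7), (4,9), (9,10), (10,11), (13,16), (16,17), (17,18).
Pick (3,5); next start ≥ 5 → (5,7); next start ≥ 7 → (9,10); next start ≥ 10 → (10,11); next start ≥ 11 → (13,16); next start ≥ 16 → (16,17); next start ≥ 17 → (17,18).
Selected 7 appointments.

7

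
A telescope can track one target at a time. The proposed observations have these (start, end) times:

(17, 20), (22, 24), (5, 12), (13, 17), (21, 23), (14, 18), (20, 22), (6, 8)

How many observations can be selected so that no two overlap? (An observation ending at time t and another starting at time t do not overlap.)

5

By end time: (6,8), (5,12), (13,17), (14,18), (17,20), (20,22), (21,23), (22,24).
Pick (6,8); next start ≥ 8 → (13,17); next start ≥ 17 → (17,20); next start ≥ 20 → (20,22); next start ≥ 22 → (22,24).
Selected 5 observations.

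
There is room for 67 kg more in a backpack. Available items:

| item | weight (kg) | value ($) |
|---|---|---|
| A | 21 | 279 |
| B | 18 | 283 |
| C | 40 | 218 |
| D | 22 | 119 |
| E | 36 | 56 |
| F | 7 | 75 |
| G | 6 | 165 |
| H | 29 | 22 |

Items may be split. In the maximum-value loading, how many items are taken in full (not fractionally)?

4

Order: G (165/6=27.50) > B (283/18=15.72) > A (279/21=13.29) > F (75/7=10.71) > C (218/40=5.45) > D (119/22=5.41) > E (56/36=1.56) > H (22/29=0.76)
Fill: take G (6 @ 165) → take B (18 @ 283) → take A (21 @ 279) → take F (7 @ 75) → take 15/40 of C → 81.75; 67/67 used.
4 item(s) taken whole; one partial (take 15/40 of C).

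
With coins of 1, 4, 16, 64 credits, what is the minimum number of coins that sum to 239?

Greedy: take as many of the largest coin as possible, then repeat with the remainder.
239 = 3×64 + 2×16 + 3×4 + 3×1
Total coins = 3 + 2 + 3 + 3 = 11

11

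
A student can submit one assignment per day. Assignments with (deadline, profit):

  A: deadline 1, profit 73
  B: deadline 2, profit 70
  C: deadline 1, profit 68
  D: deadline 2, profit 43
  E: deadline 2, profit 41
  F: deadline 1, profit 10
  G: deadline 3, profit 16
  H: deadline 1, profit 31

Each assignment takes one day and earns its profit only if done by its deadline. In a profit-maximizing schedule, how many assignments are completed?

3

By profit: A(d1,73), B(d2,70), C(d1,68), D(d2,43), E(d2,41), H(d1,31), G(d3,16), F(d1,10)
A→slot 1; B→slot 2; C skipped; D skipped; E skipped; H skipped; G→slot 3; F skipped.
3 of 8 scheduled.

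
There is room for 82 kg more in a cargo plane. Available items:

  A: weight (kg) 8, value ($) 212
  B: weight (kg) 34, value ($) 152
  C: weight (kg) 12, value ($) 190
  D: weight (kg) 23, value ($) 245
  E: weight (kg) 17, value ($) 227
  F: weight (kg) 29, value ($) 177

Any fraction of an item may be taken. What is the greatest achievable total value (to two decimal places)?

Order: A (212/8=26.50) > C (190/12=15.83) > E (227/17=13.35) > D (245/23=10.65) > F (177/29=6.10) > B (152/34=4.47)
Fill: take A (8 @ 212) → take C (12 @ 190) → take E (17 @ 227) → take D (23 @ 245) → take 22/29 of F → 134.28; 82/82 used.
Total value = 1008.28

1008.28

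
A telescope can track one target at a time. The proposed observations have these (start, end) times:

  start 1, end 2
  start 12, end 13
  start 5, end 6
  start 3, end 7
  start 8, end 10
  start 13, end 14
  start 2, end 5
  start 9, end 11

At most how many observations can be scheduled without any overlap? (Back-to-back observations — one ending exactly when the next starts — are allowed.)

Sort by end time and greedily take each interval whose start is ≥ the last chosen end.
Sorted by end: (1,2)  (2,5)  (5,6)  (3,7)  (8,10)  (9,11)  (12,13)  (13,14)
take (1,2); take (2,5); take (5,6); take (8,10); take (12,13); take (13,14).
Selected 6 observations.

6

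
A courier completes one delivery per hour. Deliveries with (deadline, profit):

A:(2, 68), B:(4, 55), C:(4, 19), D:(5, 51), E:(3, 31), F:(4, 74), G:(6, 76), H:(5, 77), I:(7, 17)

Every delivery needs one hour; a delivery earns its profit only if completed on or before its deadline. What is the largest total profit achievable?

418

Take jobs in profit order; each goes to the latest open slot no later than its deadline.
By profit: H(d5,77), G(d6,76), F(d4,74), A(d2,68), B(d4,55), D(d5,51), E(d3,31), C(d4,19), I(d7,17)
H→slot 5; G→slot 6; F→slot 4; A→slot 2; B→slot 3; D→slot 1; E skipped; C skipped; I→slot 7.
Profit = 51 + 68 + 55 + 74 + 77 + 76 + 17 = 418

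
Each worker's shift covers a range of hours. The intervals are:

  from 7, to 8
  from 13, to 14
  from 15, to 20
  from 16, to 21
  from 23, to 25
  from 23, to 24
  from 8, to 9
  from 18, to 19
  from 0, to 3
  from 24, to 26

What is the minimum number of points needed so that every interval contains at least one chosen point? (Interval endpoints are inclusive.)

Sort by right endpoint; whenever an interval is uncovered, place a point at its right end.
By right end: [0,3]  [7,8]  [8,9]  [13,14]  [18,19]  [15,20]  [16,21]  [23,24]  [23,25]  [24,26]
[0,3] uncovered → point at 3; [7,8] uncovered → point at 8; [13,14] uncovered → point at 14; [18,19] uncovered → point at 19; [23,24] uncovered → point at 24.
Points: 3, 8, 14, 19, 24 (5 total).

5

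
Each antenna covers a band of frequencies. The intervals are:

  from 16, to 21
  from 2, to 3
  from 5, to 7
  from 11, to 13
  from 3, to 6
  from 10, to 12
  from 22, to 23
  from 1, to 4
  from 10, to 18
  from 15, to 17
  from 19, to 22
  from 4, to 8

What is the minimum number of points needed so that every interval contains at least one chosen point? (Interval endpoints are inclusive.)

Process intervals by earliest right end; each time one isn't hit yet, stab at its right endpoint.
Sorted: [2,3] [1,4] [3,6] [5,7] [4,8] [10,12] [11,13] [15,17] [10,18] [16,21] [19,22] [22,23]
{[2,3],[1,4],[3,6]} hit by 3; {[5,7],[4,8]} hit by 7; {[10,12],[11,13]} hit by 12; {[15,17],[10,18],[16,21]} hit by 17; {[19,22],[22,23]} hit by 22.
Points: 3, 7, 12, 17, 22 (5 total).

5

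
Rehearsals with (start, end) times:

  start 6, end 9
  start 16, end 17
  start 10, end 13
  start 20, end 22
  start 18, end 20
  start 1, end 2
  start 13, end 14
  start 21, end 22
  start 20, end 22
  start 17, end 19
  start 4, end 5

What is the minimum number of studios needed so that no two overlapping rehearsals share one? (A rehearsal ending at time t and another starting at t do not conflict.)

Events (time:±→running): 1:+→1 2:-→0 4:+→1 5:-→0 6:+→1 9:-→0 10:+→1 13:-→0 13:+→1 14:-→0 16:+→1 17:-→0 17:+→1 18:+→2 19:-→1 20:-→0 20:+→1 20:+→2 21:+→3 … peak 3.

3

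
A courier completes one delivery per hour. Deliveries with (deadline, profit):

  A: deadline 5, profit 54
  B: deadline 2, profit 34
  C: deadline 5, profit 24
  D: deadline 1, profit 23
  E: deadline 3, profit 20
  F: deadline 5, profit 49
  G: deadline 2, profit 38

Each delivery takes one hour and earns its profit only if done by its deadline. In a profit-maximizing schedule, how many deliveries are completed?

5

By profit: A(d5,54), F(d5,49), G(d2,38), B(d2,34), C(d5,24), D(d1,23), E(d3,20)
A→slot 5; F→slot 4; G→slot 2; B→slot 1; C→slot 3; D skipped; E skipped.
5 of 7 scheduled.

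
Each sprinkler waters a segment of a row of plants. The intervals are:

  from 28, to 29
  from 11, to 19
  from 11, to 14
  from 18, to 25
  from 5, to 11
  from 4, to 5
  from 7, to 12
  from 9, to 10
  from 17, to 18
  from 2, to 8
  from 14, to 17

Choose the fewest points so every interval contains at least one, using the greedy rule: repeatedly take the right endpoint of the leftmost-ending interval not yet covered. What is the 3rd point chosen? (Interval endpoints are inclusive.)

Process intervals by earliest right end; each time one isn't hit yet, stab at its right endpoint.
Sorted: [4,5] [2,8] [9,10] [5,11] [7,12] [11,14] [14,17] [17,18] [11,19] [18,25] [28,29]
{[4,5],[2,8]} hit by 5; {[9,10],[5,11],[7,12]} hit by 10; {[11,14],[14,17]} hit by 14; {[17,18],[11,19],[18,25]} hit by 18; {[28,29]} hit by 29.
Points: 5, 10, 14, 18, 29 (5 total).

14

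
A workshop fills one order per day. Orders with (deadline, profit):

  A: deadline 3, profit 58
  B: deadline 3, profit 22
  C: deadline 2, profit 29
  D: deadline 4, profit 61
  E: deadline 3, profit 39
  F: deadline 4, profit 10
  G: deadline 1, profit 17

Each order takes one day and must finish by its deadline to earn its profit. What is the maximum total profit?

187

Sort by profit descending; place each in the latest free slot ≤ its deadline.
Profit order: D=61 A=58 E=39 C=29 B=22 G=17 F=10
Assign: D→slot 4, A→slot 3, E→slot 2, C→slot 1, B skipped, G skipped, F skipped.
Slots: [1:C] [2:E] [3:A] [4:D]
Profit = 29 + 39 + 58 + 61 = 187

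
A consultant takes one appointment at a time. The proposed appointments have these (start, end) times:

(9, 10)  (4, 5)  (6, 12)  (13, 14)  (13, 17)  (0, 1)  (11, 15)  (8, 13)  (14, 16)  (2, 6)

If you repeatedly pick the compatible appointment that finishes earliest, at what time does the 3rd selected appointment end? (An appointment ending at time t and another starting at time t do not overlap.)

By end time: (0,1), (4,5), (2,6), (9,10), (6,12), (8,13), (13,14), (11,15), (14,16), (13,17).
Pick (0,1); next start ≥ 1 → (4,5); next start ≥ 5 → (9,10); next start ≥ 10 → (13,14); next start ≥ 14 → (14,16).
Selected: (0,1) (4,5) (9,10) (13,14) (14,16)

10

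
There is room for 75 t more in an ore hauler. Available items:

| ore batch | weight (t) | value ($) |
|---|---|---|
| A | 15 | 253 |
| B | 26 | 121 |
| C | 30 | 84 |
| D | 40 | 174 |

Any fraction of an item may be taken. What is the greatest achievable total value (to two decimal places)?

521.90

Order: A (253/15=16.87) > B (121/26=4.65) > D (174/40=4.35) > C (84/30=2.80)
Fill: take A (15 @ 253) → take B (26 @ 121) → take 34/40 of D → 147.90; 75/75 used.
Total value = 521.90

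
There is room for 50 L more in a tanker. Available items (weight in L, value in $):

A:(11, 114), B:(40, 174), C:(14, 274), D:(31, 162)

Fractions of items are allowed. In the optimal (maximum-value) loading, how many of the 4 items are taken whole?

2

Sort by value per unit weight and fill in that order.
Ratios (sorted): C 19.57, A 10.36, D 5.23, B 4.35
take C (14 @ 274); take A (11 @ 114); take 25/31 of D → 130.65. Capacity used 50/50.
2 item(s) taken whole; one partial (take 25/31 of D).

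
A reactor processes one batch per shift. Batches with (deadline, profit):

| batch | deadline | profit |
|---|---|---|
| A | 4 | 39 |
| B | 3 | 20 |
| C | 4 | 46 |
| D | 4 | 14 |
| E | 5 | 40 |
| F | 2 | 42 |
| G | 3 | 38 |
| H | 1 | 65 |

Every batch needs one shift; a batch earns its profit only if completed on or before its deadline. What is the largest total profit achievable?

232

Sort by profit descending; place each in the latest free slot ≤ its deadline.
Profit order: H=65 C=46 F=42 E=40 A=39 G=38 B=20 D=14
Assign: H→slot 1, C→slot 4, F→slot 2, E→slot 5, A→slot 3, G skipped, B skipped, D skipped.
Slots: [1:H] [2:F] [3:A] [4:C] [5:E]
Profit = 65 + 42 + 39 + 46 + 40 = 232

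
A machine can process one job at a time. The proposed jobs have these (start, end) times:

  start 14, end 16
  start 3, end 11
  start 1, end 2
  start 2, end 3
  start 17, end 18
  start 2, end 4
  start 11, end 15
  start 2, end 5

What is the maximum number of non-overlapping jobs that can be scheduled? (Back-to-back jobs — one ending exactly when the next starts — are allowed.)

5

By end time: (1,2), (2,3), (2,4), (2,5), (3,11), (11,15), (14,16), (17,18).
Pick (1,2); next start ≥ 2 → (2,3); next start ≥ 3 → (3,11); next start ≥ 11 → (11,15); next start ≥ 15 → (17,18).
Selected 5 jobs.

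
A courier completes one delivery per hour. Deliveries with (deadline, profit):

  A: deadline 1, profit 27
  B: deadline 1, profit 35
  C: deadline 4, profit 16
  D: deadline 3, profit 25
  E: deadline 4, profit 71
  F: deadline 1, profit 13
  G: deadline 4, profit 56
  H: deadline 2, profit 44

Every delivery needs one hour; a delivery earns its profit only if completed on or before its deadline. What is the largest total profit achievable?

206

By profit: E(d4,71), G(d4,56), H(d2,44), B(d1,35), A(d1,27), D(d3,25), C(d4,16), F(d1,13)
E→slot 4; G→slot 3; H→slot 2; B→slot 1; A skipped; D skipped; C skipped; F skipped.
Profit = 35 + 44 + 56 + 71 = 206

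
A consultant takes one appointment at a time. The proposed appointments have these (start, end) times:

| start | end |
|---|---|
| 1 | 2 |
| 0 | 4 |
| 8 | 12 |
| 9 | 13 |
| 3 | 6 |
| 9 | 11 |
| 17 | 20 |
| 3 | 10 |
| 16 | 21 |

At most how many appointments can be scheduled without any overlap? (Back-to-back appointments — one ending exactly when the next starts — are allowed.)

Order by finish time; keep every interval that doesn't clash with the previous kept one.
By end time: (1,2), (0,4), (3,6), (3,10), (9,11), (8,12), (9,13), (17,20), (16,21).
Pick (1,2); next start ≥ 2 → (3,6); next start ≥ 6 → (9,11); next start ≥ 11 → (17,20).
Selected 4 appointments.

4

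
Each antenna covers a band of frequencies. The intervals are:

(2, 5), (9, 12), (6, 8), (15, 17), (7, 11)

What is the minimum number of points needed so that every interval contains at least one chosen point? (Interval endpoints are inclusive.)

Sort by right endpoint; whenever an interval is uncovered, place a point at its right end.
By right end: [2,5]  [6,8]  [7,11]  [9,12]  [15,17]
[2,5] uncovered → point at 5; [6,8] uncovered → point at 8; [9,12] uncovered → point at 12; [15,17] uncovered → point at 17.
Points: 5, 8, 12, 17 (4 total).

4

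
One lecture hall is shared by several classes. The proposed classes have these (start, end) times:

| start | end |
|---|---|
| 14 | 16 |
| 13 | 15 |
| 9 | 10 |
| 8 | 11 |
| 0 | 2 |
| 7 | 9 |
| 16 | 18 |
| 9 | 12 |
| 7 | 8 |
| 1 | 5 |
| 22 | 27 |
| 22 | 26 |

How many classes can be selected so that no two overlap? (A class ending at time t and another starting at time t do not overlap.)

Greedy by earliest finish: after sorting by end time, pick each interval compatible with the last pick.
Sorted by end: (0,2)  (1,5)  (7,8)  (7,9)  (9,10)  (8,11)  (9,12)  (13,15)  (14,16)  (16,18)  (22,26)  (22,27)
take (0,2); skip (1,5); take (7,8); take (9,10); take (13,15); take (16,18); take (22,26); skip (22,27).
Selected 6 classes.

6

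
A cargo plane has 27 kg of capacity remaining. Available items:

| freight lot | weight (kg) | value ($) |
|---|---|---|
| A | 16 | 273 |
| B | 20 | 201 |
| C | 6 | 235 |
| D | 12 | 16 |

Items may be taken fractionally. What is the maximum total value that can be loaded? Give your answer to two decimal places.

Ratios (sorted): C 39.17, A 17.06, B 10.05, D 1.33
take C (6 @ 235); take A (16 @ 273); take 5/20 of B → 50.25. Capacity used 27/27.
Total value = 558.25

558.25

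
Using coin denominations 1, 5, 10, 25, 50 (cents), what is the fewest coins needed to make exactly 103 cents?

Use the largest denomination that fits, subtract, and repeat.
103 = 2×50 + 3×1
Total coins = 2 + 3 = 5

5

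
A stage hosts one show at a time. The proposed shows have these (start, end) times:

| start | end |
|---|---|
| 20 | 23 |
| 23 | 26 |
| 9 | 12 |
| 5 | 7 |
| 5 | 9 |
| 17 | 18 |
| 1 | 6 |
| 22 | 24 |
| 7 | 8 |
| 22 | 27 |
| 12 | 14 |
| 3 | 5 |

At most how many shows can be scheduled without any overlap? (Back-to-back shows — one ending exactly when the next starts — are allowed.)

8

Greedy by earliest finish: after sorting by end time, pick each interval compatible with the last pick.
By end time: (3,5), (1,6), (5,7), (7,8), (5,9), (9,12), (12,14), (17,18), (20,23), (22,24), (23,26), (22,27).
Pick (3,5); next start ≥ 5 → (5,7); next start ≥ 7 → (7,8); next start ≥ 8 → (9,12); next start ≥ 12 → (12,14); next start ≥ 14 → (17,18); next start ≥ 18 → (20,23); next start ≥ 23 → (23,26).
Selected 8 shows.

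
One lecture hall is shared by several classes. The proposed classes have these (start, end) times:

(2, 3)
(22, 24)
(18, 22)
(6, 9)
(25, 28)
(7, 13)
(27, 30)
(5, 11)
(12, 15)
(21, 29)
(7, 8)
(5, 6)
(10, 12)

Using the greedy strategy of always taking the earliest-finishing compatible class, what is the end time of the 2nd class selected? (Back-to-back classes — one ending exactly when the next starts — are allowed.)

6

Greedy by earliest finish: after sorting by end time, pick each interval compatible with the last pick.
By end time: (2,3), (5,6), (7,8), (6,9), (5,11), (10,12), (7,13), (12,15), (18,22), (22,24), (25,28), (21,29), (27,30).
Pick (2,3); next start ≥ 3 → (5,6); next start ≥ 6 → (7,8); next start ≥ 8 → (10,12); next start ≥ 12 → (12,15); next start ≥ 15 → (18,22); next start ≥ 22 → (22,24); next start ≥ 24 → (25,28).
Selected: (2,3) (5,6) (7,8) (10,12) (12,15) (18,22) (22,24) (25,28)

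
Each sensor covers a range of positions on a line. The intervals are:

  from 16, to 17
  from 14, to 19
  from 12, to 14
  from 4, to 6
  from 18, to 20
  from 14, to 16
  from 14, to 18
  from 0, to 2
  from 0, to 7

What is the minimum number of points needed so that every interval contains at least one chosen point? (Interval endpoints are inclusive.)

By right end: [0,2]  [4,6]  [0,7]  [12,14]  [14,16]  [16,17]  [14,18]  [14,19]  [18,20]
[0,2] uncovered → point at 2; [4,6] uncovered → point at 6; [12,14] uncovered → point at 14; [16,17] uncovered → point at 17; [18,20] uncovered → point at 20.
Points: 2, 6, 14, 17, 20 (5 total).

5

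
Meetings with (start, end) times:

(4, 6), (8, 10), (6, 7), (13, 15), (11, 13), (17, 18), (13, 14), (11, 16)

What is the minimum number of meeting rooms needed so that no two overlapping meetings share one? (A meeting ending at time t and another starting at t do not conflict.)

starts: [4, 6, 8, 11, 11, 13, 13, 17]
ends:   [6, 7, 10, 13, 14, 15, 16, 18]
s4→1 e6→0 s6→1 e7→0 s8→1 e10→0 s11→1 s11→2 e13→1 s13→2 s13→3  — peak 3.

3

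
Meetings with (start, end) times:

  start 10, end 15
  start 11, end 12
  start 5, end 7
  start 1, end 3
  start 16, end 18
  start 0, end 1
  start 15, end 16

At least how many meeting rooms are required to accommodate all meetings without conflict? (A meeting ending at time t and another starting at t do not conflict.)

starts: [0, 1, 5, 10, 11, 15, 16]
ends:   [1, 3, 7, 12, 15, 16, 18]
s0→1 e1→0 s1→1 e3→0 s5→1 e7→0 s10→1 s11→2  — peak 2.

2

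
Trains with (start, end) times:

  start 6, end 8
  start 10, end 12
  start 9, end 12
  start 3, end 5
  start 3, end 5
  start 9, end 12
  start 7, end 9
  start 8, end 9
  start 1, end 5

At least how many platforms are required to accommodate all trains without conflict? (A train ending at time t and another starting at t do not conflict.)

3

The answer is the maximum number of intervals overlapping at any instant.
starts: [1, 3, 3, 6, 7, 8, 9, 9, 10]
ends:   [5, 5, 5, 8, 9, 9, 12, 12, 12]
s1→1 s3→2 s3→3  — peak 3.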